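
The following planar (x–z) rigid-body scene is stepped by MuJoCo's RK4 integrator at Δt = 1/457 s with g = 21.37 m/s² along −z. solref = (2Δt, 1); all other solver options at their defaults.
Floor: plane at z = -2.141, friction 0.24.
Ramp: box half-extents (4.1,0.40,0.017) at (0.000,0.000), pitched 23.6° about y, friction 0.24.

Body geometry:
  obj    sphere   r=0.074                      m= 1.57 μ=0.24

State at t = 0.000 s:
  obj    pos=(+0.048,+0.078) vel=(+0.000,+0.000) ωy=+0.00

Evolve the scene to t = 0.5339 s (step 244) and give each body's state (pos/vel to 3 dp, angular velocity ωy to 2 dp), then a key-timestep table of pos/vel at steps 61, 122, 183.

State at t = 0.5339 s:
  obj    pos=(+0.846,-0.270) vel=(+2.990,-1.306) ωy=+44.09

Key-timestep trajectory:
   step    t(s)  obj.x    obj.z    obj.vx   obj.vz 
     61  0.1335   +0.098  +0.056  +0.748  -0.327
    122  0.2670   +0.248  -0.009  +1.495  -0.653
    183  0.4004   +0.497  -0.118  +2.243  -0.980


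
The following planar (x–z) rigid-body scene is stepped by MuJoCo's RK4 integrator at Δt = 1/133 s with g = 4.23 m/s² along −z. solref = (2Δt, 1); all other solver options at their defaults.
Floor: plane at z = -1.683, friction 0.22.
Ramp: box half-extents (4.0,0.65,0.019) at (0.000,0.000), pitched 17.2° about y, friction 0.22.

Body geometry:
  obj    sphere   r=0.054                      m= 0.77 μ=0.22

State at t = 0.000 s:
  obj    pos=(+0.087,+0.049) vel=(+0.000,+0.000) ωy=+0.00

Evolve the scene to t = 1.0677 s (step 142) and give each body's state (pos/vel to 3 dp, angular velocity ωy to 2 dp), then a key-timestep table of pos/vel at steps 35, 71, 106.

State at t = 1.0677 s:
  obj    pos=(+0.574,-0.101) vel=(+0.911,-0.282) ωy=+17.66

Key-timestep trajectory:
   step    t(s)  obj.x    obj.z    obj.vx   obj.vz 
     35  0.2632   +0.117  +0.040  +0.225  -0.070
     71  0.5338   +0.209  +0.012  +0.456  -0.141
    106  0.7970   +0.358  -0.034  +0.680  -0.211


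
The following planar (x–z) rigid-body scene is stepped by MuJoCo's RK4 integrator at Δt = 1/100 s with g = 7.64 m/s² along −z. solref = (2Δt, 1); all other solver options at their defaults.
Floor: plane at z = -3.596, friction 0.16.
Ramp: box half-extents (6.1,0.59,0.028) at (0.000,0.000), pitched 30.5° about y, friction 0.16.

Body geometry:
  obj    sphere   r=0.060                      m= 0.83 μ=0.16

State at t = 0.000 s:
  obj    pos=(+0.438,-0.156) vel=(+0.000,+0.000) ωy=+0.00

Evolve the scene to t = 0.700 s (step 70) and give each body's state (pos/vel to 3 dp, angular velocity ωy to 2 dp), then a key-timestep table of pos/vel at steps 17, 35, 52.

State at t = 0.700 s:
  obj    pos=(+1.034,-0.507) vel=(+1.698,-1.019) ωy=+30.57

Key-timestep trajectory:
   step    t(s)  obj.x    obj.z    obj.vx   obj.vz 
     17  0.1700   +0.473  -0.177  +0.416  -0.238
     35  0.3500   +0.587  -0.244  +0.843  -0.523
     52  0.5200   +0.767  -0.350  +1.258  -0.765


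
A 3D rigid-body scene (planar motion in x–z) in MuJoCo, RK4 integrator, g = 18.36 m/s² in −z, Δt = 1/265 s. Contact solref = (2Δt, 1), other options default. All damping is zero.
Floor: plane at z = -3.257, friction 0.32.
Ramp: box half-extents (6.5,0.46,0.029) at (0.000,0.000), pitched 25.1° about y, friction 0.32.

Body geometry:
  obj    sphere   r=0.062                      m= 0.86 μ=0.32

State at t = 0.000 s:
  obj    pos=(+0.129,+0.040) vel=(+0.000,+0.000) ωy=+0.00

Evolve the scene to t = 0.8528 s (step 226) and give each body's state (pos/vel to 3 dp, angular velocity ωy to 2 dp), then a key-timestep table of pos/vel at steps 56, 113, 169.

State at t = 0.8528 s:
  obj    pos=(+1.961,-0.818) vel=(+4.296,-2.013) ωy=+76.51

Key-timestep trajectory:
   step    t(s)  obj.x    obj.z    obj.vx   obj.vz 
     56  0.2113   +0.242  -0.013  +1.065  -0.499
    113  0.4264   +0.587  -0.175  +2.148  -1.006
    169  0.6377   +1.154  -0.440  +3.213  -1.505


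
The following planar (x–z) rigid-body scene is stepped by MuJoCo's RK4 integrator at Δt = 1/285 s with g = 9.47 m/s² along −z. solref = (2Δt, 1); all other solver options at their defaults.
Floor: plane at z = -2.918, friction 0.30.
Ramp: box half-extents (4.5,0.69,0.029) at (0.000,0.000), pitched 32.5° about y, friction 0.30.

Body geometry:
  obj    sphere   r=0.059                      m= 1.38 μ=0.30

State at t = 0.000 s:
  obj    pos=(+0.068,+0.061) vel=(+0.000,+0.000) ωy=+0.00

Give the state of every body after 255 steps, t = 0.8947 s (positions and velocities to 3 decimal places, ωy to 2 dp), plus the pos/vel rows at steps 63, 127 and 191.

State at t = 0.8947 s:
  obj    pos=(+1.295,-0.721) vel=(+2.743,-1.747) ωy=+55.11

Key-timestep trajectory:
   step    t(s)  obj.x    obj.z    obj.vx   obj.vz 
     63  0.2211   +0.143  +0.013  +0.678  -0.432
    127  0.4456   +0.372  -0.133  +1.366  -0.870
    191  0.6702   +0.756  -0.378  +2.054  -1.309


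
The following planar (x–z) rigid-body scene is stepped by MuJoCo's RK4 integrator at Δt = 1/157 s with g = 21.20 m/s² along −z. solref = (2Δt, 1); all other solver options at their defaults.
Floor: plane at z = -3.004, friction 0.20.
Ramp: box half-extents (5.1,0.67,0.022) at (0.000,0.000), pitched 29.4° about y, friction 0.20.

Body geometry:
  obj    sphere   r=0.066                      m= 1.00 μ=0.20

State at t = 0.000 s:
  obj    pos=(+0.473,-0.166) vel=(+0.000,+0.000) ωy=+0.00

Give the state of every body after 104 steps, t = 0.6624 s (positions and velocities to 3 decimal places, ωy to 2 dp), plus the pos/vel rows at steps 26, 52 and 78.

State at t = 0.6624 s:
  obj    pos=(+1.895,-0.967) vel=(+4.291,-2.418) ωy=+74.57

Key-timestep trajectory:
   step    t(s)  obj.x    obj.z    obj.vx   obj.vz 
     26  0.1656   +0.562  -0.216  +1.073  -0.605
     52  0.3312   +0.829  -0.366  +2.146  -1.209
     78  0.4968   +1.273  -0.616  +3.218  -1.813


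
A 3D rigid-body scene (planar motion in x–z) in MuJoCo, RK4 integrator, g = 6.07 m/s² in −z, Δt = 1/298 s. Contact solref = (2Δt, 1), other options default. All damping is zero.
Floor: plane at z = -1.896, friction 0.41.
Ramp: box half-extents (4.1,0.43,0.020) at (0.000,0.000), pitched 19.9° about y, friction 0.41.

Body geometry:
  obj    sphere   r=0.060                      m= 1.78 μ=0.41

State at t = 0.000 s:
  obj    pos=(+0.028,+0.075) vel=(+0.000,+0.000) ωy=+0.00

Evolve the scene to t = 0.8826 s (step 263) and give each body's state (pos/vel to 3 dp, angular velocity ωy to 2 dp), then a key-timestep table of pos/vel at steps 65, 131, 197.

State at t = 0.8826 s:
  obj    pos=(+0.568,-0.121) vel=(+1.225,-0.443) ωy=+21.70

Key-timestep trajectory:
   step    t(s)  obj.x    obj.z    obj.vx   obj.vz 
     65  0.2181   +0.061  +0.063  +0.303  -0.110
    131  0.4396   +0.162  +0.026  +0.610  -0.221
    197  0.6611   +0.331  -0.035  +0.917  -0.332


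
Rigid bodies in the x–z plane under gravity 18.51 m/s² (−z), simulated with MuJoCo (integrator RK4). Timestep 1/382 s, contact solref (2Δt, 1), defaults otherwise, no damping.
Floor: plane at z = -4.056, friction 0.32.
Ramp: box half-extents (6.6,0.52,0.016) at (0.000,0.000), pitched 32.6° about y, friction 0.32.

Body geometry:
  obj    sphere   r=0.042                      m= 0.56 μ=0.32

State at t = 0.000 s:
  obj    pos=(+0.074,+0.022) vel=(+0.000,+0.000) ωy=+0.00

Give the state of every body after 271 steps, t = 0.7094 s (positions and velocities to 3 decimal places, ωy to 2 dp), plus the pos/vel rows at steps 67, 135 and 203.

State at t = 0.7094 s:
  obj    pos=(+1.584,-0.944) vel=(+4.257,-2.723) ωy=+120.30

Key-timestep trajectory:
   step    t(s)  obj.x    obj.z    obj.vx   obj.vz 
     67  0.1754   +0.166  -0.037  +1.053  -0.673
    135  0.3534   +0.449  -0.218  +2.121  -1.356
    203  0.5314   +0.921  -0.520  +3.189  -2.040


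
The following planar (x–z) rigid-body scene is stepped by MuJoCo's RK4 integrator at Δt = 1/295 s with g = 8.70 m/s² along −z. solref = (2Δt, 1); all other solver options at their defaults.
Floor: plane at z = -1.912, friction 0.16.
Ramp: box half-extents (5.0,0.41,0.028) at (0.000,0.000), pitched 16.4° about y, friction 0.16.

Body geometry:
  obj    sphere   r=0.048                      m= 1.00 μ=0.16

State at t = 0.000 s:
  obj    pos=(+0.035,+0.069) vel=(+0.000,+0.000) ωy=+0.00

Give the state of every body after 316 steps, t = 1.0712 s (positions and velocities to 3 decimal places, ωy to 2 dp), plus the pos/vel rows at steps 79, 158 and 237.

State at t = 1.0712 s:
  obj    pos=(+1.001,-0.215) vel=(+1.803,-0.531) ωy=+39.15

Key-timestep trajectory:
   step    t(s)  obj.x    obj.z    obj.vx   obj.vz 
     79  0.2678   +0.095  +0.051  +0.451  -0.133
    158  0.5356   +0.276  -0.002  +0.902  -0.265
    237  0.8034   +0.578  -0.091  +1.352  -0.398


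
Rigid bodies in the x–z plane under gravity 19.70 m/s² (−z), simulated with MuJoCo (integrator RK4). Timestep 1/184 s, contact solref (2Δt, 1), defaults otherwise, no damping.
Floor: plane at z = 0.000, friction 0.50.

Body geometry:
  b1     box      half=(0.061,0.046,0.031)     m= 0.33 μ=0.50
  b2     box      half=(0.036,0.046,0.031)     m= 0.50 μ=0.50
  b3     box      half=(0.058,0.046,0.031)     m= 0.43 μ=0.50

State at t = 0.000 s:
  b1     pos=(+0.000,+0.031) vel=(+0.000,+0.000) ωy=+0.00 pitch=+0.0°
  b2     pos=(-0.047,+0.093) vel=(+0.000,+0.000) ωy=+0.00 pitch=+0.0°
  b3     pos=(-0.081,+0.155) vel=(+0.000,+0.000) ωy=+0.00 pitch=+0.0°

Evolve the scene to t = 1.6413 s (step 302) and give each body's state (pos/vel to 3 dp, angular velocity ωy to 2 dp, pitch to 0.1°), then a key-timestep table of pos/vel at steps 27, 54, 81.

State at t = 1.6413 s:
  b1     pos=(+0.000,+0.031) vel=(+0.000,+0.000) ωy=+0.00 pitch=+0.0°
  b2     pos=(-0.104,+0.036) vel=(+0.000,+0.000) ωy=+0.00 pitch=-90.0°
  b3     pos=(-0.283,+0.031) vel=(+0.000,+0.000) ωy=+0.00 pitch=+180.0°

Key-timestep trajectory:
   step    t(s)  b1.x    b1.z    b1.vx   b1.vz   b2.x    b2.z    b2.vx   b2.vz   b3.x    b3.z    b3.vx   b3.vz 
     27  0.1467   +0.000  +0.031  +0.001  +0.000   -0.051  +0.094  -0.069  +0.022   -0.092  +0.152  -0.189  -0.066
     54  0.2935   +0.000  +0.031  +0.001  +0.000   -0.084  +0.085  -0.435  -0.511   -0.157  +0.083  -0.614  -1.402
     81  0.4402   +0.000  +0.031  +0.000  +0.000   -0.104  +0.036  +0.000  +0.001   -0.244  +0.061  -0.573  -0.240


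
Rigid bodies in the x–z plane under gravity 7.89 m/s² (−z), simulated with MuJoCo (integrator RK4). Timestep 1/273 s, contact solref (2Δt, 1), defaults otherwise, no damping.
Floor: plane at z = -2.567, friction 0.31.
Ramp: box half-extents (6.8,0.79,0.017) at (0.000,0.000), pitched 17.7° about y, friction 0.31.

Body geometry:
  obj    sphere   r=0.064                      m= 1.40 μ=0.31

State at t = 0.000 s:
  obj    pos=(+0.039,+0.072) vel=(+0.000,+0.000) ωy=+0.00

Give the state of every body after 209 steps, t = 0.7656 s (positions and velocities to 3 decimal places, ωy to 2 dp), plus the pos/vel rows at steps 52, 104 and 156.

State at t = 0.7656 s:
  obj    pos=(+0.518,-0.080) vel=(+1.250,-0.399) ωy=+20.49

Key-timestep trajectory:
   step    t(s)  obj.x    obj.z    obj.vx   obj.vz 
     52  0.1905   +0.069  +0.063  +0.311  -0.099
    104  0.3810   +0.158  +0.035  +0.622  -0.198
    156  0.5714   +0.306  -0.013  +0.933  -0.298


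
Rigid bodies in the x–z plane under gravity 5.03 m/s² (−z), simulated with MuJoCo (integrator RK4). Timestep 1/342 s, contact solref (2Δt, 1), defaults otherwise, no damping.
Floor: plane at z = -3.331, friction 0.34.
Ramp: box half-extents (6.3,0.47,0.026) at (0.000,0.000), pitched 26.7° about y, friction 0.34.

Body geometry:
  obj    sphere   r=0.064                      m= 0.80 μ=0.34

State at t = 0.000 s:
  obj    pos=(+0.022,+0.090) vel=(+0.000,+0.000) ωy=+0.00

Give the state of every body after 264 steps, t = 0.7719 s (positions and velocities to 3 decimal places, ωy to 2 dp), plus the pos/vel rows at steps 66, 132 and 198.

State at t = 0.7719 s:
  obj    pos=(+0.452,-0.126) vel=(+1.113,-0.560) ωy=+19.47

Key-timestep trajectory:
   step    t(s)  obj.x    obj.z    obj.vx   obj.vz 
     66  0.1930   +0.049  +0.076  +0.278  -0.140
    132  0.3860   +0.129  +0.036  +0.557  -0.280
    198  0.5789   +0.264  -0.032  +0.835  -0.420


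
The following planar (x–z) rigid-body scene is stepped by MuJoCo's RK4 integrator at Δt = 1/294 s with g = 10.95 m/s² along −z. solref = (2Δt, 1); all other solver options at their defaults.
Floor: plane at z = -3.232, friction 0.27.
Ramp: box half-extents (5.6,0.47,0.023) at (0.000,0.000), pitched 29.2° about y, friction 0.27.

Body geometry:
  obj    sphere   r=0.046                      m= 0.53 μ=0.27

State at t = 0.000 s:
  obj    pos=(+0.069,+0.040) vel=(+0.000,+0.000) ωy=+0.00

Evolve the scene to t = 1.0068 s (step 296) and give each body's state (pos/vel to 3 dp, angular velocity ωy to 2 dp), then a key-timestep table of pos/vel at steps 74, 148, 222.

State at t = 1.0068 s:
  obj    pos=(+1.757,-0.903) vel=(+3.354,-1.874) ωy=+83.50

Key-timestep trajectory:
   step    t(s)  obj.x    obj.z    obj.vx   obj.vz 
     74  0.2517   +0.175  -0.019  +0.839  -0.469
    148  0.5034   +0.491  -0.196  +1.677  -0.937
    222  0.7551   +1.019  -0.490  +2.515  -1.406


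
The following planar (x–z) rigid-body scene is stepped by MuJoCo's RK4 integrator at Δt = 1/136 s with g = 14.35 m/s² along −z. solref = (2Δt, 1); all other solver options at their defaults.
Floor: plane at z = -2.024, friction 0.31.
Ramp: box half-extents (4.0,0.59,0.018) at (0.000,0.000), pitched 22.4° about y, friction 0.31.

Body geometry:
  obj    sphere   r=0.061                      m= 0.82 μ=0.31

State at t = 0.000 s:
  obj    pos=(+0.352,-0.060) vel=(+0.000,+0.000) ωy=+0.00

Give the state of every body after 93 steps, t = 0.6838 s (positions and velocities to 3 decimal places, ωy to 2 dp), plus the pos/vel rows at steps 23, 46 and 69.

State at t = 0.6838 s:
  obj    pos=(+1.197,-0.408) vel=(+2.470,-1.018) ωy=+43.77

Key-timestep trajectory:
   step    t(s)  obj.x    obj.z    obj.vx   obj.vz 
     23  0.1691   +0.404  -0.081  +0.611  -0.252
     46  0.3382   +0.559  -0.145  +1.222  -0.504
     69  0.5074   +0.817  -0.251  +1.832  -0.755


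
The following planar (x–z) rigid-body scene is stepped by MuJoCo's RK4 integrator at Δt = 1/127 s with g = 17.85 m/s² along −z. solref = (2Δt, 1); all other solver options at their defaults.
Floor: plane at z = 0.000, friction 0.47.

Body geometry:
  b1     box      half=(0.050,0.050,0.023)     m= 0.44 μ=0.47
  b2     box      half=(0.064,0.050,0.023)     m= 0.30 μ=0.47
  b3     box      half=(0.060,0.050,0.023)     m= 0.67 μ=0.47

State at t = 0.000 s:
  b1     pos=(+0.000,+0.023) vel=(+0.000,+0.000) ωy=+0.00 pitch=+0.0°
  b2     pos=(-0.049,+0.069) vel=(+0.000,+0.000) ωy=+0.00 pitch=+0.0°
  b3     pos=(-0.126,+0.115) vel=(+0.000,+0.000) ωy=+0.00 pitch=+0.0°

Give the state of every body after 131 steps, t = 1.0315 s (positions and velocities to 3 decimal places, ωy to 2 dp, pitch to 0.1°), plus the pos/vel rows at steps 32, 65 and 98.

State at t = 1.0315 s:
  b1     pos=(+0.002,+0.023) vel=(+0.002,+0.000) ωy=+0.00 pitch=+0.0°
  b2     pos=(-0.065,+0.062) vel=(+0.000,-0.001) ωy=+0.04 pitch=-45.0°
  b3     pos=(-0.144,+0.056) vel=(+0.000,-0.001) ωy=+0.02 pitch=-38.9°

Key-timestep trajectory:
   step    t(s)  b1.x    b1.z    b1.vx   b1.vz   b2.x    b2.z    b2.vx   b2.vz   b3.x    b3.z    b3.vx   b3.vz 
     32  0.2520   +0.001  +0.023  +0.003  +0.002   -0.065  +0.062  +0.008  -0.007   -0.144  +0.056  +0.006  -0.004
     65  0.5118   +0.001  +0.023  +0.002  +0.000   -0.065  +0.062  +0.001  -0.001   -0.144  +0.056  +0.000  -0.001
     98  0.7717   +0.002  +0.023  +0.002  +0.000   -0.065  +0.062  +0.000  -0.001   -0.144  +0.056  +0.000  -0.001


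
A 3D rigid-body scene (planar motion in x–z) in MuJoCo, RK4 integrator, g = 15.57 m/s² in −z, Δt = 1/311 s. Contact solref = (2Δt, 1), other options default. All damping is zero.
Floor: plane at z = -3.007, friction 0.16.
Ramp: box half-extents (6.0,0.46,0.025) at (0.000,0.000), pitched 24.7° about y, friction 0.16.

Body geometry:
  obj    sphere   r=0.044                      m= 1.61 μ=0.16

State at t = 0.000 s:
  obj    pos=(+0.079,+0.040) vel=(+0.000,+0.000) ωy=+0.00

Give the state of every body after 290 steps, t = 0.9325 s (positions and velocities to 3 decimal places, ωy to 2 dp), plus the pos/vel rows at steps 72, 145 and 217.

State at t = 0.9325 s:
  obj    pos=(+1.915,-0.805) vel=(+3.937,-1.811) ωy=+98.47

Key-timestep trajectory:
   step    t(s)  obj.x    obj.z    obj.vx   obj.vz 
     72  0.2315   +0.192  -0.012  +0.978  -0.450
    145  0.4662   +0.538  -0.171  +1.969  -0.906
    217  0.6977   +1.107  -0.433  +2.946  -1.355


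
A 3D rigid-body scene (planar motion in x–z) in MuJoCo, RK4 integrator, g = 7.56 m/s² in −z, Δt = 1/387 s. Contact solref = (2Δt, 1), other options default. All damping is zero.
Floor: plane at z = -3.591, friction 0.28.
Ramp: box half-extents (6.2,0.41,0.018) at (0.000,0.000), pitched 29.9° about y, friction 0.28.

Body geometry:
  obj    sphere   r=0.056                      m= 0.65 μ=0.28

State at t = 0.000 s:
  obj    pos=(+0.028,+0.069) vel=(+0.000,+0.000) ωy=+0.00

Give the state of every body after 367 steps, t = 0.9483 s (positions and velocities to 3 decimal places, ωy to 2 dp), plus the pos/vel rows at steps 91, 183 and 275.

State at t = 0.9483 s:
  obj    pos=(+1.077,-0.534) vel=(+2.213,-1.273) ωy=+45.58

Key-timestep trajectory:
   step    t(s)  obj.x    obj.z    obj.vx   obj.vz 
     91  0.2351   +0.093  +0.032  +0.549  -0.316
    183  0.4729   +0.289  -0.081  +1.104  -0.635
    275  0.7106   +0.617  -0.270  +1.658  -0.954


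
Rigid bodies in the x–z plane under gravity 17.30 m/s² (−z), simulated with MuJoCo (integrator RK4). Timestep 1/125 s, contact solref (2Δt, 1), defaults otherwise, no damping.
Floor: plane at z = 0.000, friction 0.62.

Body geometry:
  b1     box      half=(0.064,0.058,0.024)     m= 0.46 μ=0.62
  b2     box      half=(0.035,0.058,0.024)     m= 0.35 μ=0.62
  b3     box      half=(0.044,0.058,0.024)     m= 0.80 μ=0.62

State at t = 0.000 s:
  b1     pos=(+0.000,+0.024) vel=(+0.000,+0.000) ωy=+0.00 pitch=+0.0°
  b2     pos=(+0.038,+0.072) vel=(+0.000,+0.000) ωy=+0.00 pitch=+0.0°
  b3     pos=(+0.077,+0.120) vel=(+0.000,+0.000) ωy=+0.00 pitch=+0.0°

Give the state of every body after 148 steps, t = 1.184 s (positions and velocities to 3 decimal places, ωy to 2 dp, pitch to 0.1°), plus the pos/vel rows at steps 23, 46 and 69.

State at t = 1.184 s:
  b1     pos=(+0.000,+0.024) vel=(+0.000,+0.000) ωy=+0.00 pitch=+0.0°
  b2     pos=(+0.038,+0.072) vel=(+0.000,+0.000) ωy=+0.00 pitch=+0.0°
  b3     pos=(+0.167,+0.024) vel=(+0.000,+0.000) ωy=+0.00 pitch=+180.0°

Key-timestep trajectory:
   step    t(s)  b1.x    b1.z    b1.vx   b1.vz   b2.x    b2.z    b2.vx   b2.vz   b3.x    b3.z    b3.vx   b3.vz 
     23  0.1840   +0.000  +0.024  +0.000  +0.001   +0.038  +0.072  -0.001  +0.002   +0.104  +0.084  +0.263  -0.982
     46  0.3680   +0.000  +0.024  +0.000  +0.000   +0.038  +0.072  +0.000  +0.000   +0.121  +0.050  +0.036  +0.000
     69  0.5520   +0.000  +0.024  +0.000  +0.000   +0.038  +0.072  +0.000  +0.000   +0.148  +0.041  +0.402  -0.258


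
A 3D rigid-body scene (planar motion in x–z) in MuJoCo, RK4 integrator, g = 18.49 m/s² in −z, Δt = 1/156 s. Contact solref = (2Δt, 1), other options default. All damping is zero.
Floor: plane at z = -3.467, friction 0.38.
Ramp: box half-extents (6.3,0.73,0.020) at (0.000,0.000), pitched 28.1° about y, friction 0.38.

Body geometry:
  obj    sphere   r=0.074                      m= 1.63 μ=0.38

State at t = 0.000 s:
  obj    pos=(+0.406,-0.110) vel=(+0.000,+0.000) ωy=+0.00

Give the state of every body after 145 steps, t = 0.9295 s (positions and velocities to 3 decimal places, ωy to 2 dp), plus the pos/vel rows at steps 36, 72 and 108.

State at t = 0.9295 s:
  obj    pos=(+2.777,-1.376) vel=(+5.100,-2.723) ωy=+78.12

Key-timestep trajectory:
   step    t(s)  obj.x    obj.z    obj.vx   obj.vz 
     36  0.2308   +0.552  -0.188  +1.267  -0.676
     72  0.4615   +0.991  -0.422  +2.533  -1.352
    108  0.6923   +1.721  -0.812  +3.799  -2.028


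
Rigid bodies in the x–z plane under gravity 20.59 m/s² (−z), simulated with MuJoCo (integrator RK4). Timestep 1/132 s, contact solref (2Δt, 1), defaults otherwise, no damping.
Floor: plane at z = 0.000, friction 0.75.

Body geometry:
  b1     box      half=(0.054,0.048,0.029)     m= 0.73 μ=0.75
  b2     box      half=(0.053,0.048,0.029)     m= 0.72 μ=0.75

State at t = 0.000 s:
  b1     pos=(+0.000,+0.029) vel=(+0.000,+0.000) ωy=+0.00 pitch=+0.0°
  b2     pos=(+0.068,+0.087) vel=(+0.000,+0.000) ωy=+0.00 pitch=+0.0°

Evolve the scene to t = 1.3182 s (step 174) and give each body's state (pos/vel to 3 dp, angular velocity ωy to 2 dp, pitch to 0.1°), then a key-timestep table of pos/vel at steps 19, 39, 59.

State at t = 1.3182 s:
  b1     pos=(+0.000,+0.029) vel=(+0.000,+0.000) ωy=+0.00 pitch=+0.0°
  b2     pos=(+0.119,+0.053) vel=(+0.000,+0.000) ωy=+0.00 pitch=+90.0°

Key-timestep trajectory:
   step    t(s)  b1.x    b1.z    b1.vx   b1.vz   b2.x    b2.z    b2.vx   b2.vz 
     19  0.1439   +0.000  +0.029  +0.000  +0.000   +0.101  +0.057  +0.448  +0.049
     39  0.2955   +0.000  +0.029  +0.000  +0.000   +0.134  +0.058  -0.092  -0.023
     59  0.4470   +0.000  +0.029  +0.000  +0.000   +0.120  +0.053  +0.227  -0.092


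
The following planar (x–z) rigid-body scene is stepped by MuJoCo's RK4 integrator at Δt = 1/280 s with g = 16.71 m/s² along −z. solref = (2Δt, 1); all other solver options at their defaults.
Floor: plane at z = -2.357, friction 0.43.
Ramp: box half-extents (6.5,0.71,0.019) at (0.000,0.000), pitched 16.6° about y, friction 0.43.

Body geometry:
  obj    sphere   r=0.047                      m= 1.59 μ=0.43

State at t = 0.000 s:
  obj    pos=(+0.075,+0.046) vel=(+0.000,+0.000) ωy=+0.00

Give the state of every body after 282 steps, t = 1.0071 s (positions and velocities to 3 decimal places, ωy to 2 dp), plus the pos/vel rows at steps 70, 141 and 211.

State at t = 1.0071 s:
  obj    pos=(+1.732,-0.448) vel=(+3.291,-0.981) ωy=+73.06

Key-timestep trajectory:
   step    t(s)  obj.x    obj.z    obj.vx   obj.vz 
     70  0.2500   +0.177  +0.016  +0.817  -0.244
    141  0.5036   +0.489  -0.077  +1.646  -0.491
    211  0.7536   +1.003  -0.230  +2.462  -0.734


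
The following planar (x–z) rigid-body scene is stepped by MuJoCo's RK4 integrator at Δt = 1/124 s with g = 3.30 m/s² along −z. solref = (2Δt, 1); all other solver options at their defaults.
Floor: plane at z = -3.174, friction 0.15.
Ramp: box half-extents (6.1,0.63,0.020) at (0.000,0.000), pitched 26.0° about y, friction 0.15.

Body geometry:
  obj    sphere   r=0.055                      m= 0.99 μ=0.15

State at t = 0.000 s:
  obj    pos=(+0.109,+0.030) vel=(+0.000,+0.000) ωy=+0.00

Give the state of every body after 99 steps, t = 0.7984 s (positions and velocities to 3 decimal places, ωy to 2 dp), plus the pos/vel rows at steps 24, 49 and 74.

State at t = 0.7984 s:
  obj    pos=(+0.405,-0.114) vel=(+0.742,-0.362) ωy=+14.99

Key-timestep trajectory:
   step    t(s)  obj.x    obj.z    obj.vx   obj.vz 
     24  0.1935   +0.127  +0.022  +0.180  -0.088
     49  0.3952   +0.182  -0.005  +0.367  -0.179
     74  0.5968   +0.275  -0.050  +0.554  -0.270


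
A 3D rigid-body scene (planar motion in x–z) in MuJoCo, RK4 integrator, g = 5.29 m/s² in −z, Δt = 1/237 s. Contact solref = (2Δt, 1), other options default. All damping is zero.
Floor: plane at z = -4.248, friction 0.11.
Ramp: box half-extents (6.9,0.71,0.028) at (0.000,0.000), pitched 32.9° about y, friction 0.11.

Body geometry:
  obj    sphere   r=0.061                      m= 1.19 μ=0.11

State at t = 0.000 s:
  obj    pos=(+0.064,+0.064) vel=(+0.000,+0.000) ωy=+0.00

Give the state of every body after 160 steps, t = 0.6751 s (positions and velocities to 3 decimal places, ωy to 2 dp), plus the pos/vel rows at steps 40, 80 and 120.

State at t = 0.6751 s:
  obj    pos=(+0.521,-0.231) vel=(+1.350,-0.880) ωy=+13.46

Key-timestep trajectory:
   step    t(s)  obj.x    obj.z    obj.vx   obj.vz 
     40  0.1688   +0.093  +0.046  +0.338  -0.221
     80  0.3376   +0.179  -0.009  +0.678  -0.436
    120  0.5063   +0.321  -0.102  +1.019  -0.647


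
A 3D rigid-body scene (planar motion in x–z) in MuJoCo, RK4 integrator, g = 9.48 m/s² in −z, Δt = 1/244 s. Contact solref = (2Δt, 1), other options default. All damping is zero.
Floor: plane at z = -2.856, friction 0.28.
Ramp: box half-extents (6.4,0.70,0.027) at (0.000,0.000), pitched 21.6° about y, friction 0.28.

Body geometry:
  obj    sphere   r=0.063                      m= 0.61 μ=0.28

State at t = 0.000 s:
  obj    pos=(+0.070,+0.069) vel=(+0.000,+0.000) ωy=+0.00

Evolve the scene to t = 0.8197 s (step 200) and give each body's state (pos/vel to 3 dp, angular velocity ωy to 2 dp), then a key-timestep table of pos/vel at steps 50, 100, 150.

State at t = 0.8197 s:
  obj    pos=(+0.849,-0.239) vel=(+1.900,-0.752) ωy=+32.43

Key-timestep trajectory:
   step    t(s)  obj.x    obj.z    obj.vx   obj.vz 
     50  0.2049   +0.119  +0.050  +0.475  -0.188
    100  0.4098   +0.265  -0.008  +0.950  -0.376
    150  0.6148   +0.508  -0.104  +1.425  -0.564


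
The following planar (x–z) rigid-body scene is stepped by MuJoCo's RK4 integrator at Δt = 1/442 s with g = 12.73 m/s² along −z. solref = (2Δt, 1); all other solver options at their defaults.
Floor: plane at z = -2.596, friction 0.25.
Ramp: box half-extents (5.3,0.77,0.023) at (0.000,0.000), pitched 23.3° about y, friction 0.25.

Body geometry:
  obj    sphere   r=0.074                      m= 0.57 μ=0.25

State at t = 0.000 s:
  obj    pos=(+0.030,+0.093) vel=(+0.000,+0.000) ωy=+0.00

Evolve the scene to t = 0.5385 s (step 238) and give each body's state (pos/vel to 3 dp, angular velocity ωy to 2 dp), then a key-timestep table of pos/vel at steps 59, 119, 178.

State at t = 0.5385 s:
  obj    pos=(+0.509,-0.114) vel=(+1.779,-0.766) ωy=+26.17

Key-timestep trajectory:
   step    t(s)  obj.x    obj.z    obj.vx   obj.vz 
     59  0.1335   +0.059  +0.080  +0.441  -0.190
    119  0.2692   +0.150  +0.041  +0.889  -0.383
    178  0.4027   +0.298  -0.023  +1.330  -0.573


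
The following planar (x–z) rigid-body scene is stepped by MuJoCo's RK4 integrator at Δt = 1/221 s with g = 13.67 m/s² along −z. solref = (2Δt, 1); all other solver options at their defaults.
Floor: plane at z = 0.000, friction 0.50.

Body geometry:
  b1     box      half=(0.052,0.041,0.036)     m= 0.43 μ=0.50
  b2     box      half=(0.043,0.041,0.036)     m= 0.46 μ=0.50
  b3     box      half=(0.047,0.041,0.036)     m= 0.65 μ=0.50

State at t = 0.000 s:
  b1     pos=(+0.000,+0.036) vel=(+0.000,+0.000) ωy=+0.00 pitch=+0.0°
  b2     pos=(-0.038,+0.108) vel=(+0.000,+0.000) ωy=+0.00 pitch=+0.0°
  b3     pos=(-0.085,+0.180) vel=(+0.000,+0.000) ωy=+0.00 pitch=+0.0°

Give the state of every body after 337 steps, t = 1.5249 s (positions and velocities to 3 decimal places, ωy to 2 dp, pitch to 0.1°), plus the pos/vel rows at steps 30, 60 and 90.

State at t = 1.5249 s:
  b1     pos=(+0.000,+0.036) vel=(+0.000,+0.000) ωy=+0.00 pitch=+0.0°
  b2     pos=(-0.100,+0.043) vel=(+0.000,+0.000) ωy=+0.00 pitch=-90.0°
  b3     pos=(-0.290,+0.036) vel=(+0.000,+0.000) ωy=+0.00 pitch=+180.0°

Key-timestep trajectory:
   step    t(s)  b1.x    b1.z    b1.vx   b1.vz   b2.x    b2.z    b2.vx   b2.vz   b3.x    b3.z    b3.vx   b3.vz 
     30  0.1357   +0.000  +0.036  +0.001  +0.000   -0.046  +0.110  -0.144  +0.023   -0.108  +0.170  -0.377  -0.219
     60  0.2715   +0.000  +0.036  +0.000  +0.000   -0.086  +0.087  -0.390  -0.723   -0.181  +0.061  -0.577  -1.634
     90  0.4072   +0.000  +0.036  +0.000  +0.000   -0.100  +0.043  +0.000  +0.001   -0.253  +0.057  -0.457  -0.128


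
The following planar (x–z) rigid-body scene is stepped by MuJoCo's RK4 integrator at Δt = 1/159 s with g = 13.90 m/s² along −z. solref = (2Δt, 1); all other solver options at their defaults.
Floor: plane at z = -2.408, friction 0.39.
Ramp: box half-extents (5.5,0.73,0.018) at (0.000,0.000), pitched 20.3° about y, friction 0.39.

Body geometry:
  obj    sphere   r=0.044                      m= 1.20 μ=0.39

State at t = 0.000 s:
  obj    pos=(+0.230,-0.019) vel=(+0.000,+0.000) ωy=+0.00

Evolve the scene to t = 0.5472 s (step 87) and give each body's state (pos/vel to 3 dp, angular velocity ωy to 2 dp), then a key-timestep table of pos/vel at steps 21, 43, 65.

State at t = 0.5472 s:
  obj    pos=(+0.714,-0.198) vel=(+1.768,-0.654) ωy=+42.82

Key-timestep trajectory:
   step    t(s)  obj.x    obj.z    obj.vx   obj.vz 
     21  0.1321   +0.258  -0.029  +0.427  -0.158
     43  0.2704   +0.348  -0.063  +0.874  -0.323
     65  0.4088   +0.500  -0.119  +1.321  -0.489


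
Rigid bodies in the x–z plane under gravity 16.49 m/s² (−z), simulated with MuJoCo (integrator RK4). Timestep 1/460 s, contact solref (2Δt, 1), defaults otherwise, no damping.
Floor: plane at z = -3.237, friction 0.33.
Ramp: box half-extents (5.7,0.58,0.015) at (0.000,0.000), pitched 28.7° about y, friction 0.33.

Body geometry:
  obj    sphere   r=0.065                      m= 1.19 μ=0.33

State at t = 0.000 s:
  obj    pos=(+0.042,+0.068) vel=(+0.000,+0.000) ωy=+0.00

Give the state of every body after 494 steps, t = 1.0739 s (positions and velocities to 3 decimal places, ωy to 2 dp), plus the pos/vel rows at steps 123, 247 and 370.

State at t = 1.0739 s:
  obj    pos=(+2.903,-1.498) vel=(+5.328,-2.917) ωy=+93.45

Key-timestep trajectory:
   step    t(s)  obj.x    obj.z    obj.vx   obj.vz 
    123  0.2674   +0.219  -0.029  +1.327  -0.726
    247  0.5370   +0.757  -0.323  +2.664  -1.459
    370  0.8043   +1.647  -0.811  +3.991  -2.185


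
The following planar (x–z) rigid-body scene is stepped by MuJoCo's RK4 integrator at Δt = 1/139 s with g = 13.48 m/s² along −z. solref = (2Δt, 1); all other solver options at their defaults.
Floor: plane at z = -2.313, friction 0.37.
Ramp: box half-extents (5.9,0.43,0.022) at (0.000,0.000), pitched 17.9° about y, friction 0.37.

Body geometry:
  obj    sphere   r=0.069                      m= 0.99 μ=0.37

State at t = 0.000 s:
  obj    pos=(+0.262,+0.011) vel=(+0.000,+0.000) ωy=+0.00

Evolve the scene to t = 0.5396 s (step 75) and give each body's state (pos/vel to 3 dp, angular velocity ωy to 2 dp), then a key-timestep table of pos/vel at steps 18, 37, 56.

State at t = 0.5396 s:
  obj    pos=(+0.672,-0.121) vel=(+1.520,-0.491) ωy=+23.13

Key-timestep trajectory:
   step    t(s)  obj.x    obj.z    obj.vx   obj.vz 
     18  0.1295   +0.286  +0.003  +0.365  -0.118
     37  0.2662   +0.362  -0.021  +0.750  -0.242
     56  0.4029   +0.491  -0.063  +1.135  -0.367


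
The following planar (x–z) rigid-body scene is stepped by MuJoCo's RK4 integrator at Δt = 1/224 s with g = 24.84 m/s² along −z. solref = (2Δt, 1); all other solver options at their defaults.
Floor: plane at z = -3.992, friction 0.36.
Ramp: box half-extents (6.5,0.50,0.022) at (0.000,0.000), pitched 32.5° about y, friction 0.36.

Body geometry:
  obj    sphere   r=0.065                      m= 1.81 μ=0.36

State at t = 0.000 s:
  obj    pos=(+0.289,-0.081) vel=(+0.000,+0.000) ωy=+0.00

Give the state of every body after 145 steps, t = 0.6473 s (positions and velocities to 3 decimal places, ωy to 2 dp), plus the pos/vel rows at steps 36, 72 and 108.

State at t = 0.6473 s:
  obj    pos=(+1.974,-1.154) vel=(+5.205,-3.316) ωy=+94.92

Key-timestep trajectory:
   step    t(s)  obj.x    obj.z    obj.vx   obj.vz 
     36  0.1607   +0.393  -0.147  +1.293  -0.823
     72  0.3214   +0.704  -0.346  +2.585  -1.647
    108  0.4821   +1.224  -0.676  +3.877  -2.470


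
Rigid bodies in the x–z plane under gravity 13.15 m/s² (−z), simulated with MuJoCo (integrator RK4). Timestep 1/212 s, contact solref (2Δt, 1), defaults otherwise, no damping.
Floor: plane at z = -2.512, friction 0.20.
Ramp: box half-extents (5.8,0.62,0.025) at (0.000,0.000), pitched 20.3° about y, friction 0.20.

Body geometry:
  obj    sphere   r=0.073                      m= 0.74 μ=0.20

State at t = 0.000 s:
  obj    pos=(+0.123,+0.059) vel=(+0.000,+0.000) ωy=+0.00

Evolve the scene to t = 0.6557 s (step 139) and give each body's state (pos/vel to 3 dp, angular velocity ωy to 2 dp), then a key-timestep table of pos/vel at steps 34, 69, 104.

State at t = 0.6557 s:
  obj    pos=(+0.780,-0.184) vel=(+2.004,-0.741) ωy=+29.26

Key-timestep trajectory:
   step    t(s)  obj.x    obj.z    obj.vx   obj.vz 
     34  0.1604   +0.162  +0.044  +0.490  -0.181
     69  0.3255   +0.285  -0.001  +0.995  -0.368
    104  0.4906   +0.491  -0.077  +1.499  -0.555


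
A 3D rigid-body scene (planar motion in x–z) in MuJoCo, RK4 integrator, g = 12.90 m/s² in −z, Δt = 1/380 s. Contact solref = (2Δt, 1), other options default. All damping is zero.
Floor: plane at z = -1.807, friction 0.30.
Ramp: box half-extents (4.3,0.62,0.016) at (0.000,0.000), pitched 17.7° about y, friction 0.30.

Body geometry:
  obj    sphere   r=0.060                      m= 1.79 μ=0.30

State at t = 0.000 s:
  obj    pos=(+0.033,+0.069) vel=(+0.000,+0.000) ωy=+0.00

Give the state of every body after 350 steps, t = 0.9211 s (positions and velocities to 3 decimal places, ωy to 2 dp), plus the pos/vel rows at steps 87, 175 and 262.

State at t = 0.9211 s:
  obj    pos=(+1.165,-0.292) vel=(+2.458,-0.785) ωy=+43.00

Key-timestep trajectory:
   step    t(s)  obj.x    obj.z    obj.vx   obj.vz 
     87  0.2289   +0.103  +0.047  +0.611  -0.195
    175  0.4605   +0.316  -0.021  +1.229  -0.392
    262  0.6895   +0.667  -0.133  +1.840  -0.587


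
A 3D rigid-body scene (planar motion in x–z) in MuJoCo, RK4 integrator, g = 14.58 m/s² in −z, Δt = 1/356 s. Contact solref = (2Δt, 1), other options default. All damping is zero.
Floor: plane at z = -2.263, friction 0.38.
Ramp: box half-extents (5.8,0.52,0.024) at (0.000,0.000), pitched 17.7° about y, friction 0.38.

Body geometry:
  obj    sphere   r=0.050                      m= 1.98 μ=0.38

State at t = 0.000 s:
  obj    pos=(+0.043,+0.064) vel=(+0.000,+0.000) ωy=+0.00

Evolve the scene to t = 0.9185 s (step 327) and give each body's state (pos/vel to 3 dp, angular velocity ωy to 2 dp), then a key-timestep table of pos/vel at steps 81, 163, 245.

State at t = 0.9185 s:
  obj    pos=(+1.316,-0.342) vel=(+2.771,-0.884) ωy=+58.16

Key-timestep trajectory:
   step    t(s)  obj.x    obj.z    obj.vx   obj.vz 
     81  0.2275   +0.121  +0.039  +0.686  -0.219
    163  0.4579   +0.359  -0.037  +1.381  -0.441
    245  0.6882   +0.757  -0.164  +2.076  -0.663


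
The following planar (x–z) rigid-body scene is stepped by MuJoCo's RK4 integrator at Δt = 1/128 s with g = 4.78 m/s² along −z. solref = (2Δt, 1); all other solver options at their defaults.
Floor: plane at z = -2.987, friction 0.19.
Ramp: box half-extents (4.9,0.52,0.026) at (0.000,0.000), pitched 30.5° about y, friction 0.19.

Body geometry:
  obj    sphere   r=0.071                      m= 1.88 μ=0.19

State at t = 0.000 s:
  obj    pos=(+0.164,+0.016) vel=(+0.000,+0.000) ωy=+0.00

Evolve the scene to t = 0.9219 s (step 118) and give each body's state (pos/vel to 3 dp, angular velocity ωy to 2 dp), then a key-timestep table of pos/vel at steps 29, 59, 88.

State at t = 0.9219 s:
  obj    pos=(+0.799,-0.358) vel=(+1.377,-0.811) ωy=+22.49

Key-timestep trajectory:
   step    t(s)  obj.x    obj.z    obj.vx   obj.vz 
     29  0.2266   +0.202  -0.007  +0.339  -0.199
     59  0.4609   +0.323  -0.078  +0.688  -0.406
     88  0.6875   +0.517  -0.192  +1.027  -0.605


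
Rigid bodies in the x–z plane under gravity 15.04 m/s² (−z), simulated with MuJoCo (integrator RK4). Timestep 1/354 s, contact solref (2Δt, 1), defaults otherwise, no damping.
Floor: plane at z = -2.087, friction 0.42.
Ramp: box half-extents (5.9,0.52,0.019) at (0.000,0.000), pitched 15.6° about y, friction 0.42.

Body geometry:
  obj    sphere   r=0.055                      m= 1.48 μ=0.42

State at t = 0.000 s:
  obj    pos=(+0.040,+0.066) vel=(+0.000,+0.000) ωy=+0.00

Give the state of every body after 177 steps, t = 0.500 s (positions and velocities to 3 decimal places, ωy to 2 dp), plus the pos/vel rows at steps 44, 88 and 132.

State at t = 0.500 s:
  obj    pos=(+0.388,-0.031) vel=(+1.391,-0.388) ωy=+26.26

Key-timestep trajectory:
   step    t(s)  obj.x    obj.z    obj.vx   obj.vz 
     44  0.1243   +0.061  +0.060  +0.346  -0.097
     88  0.2486   +0.126  +0.042  +0.692  -0.193
    132  0.3729   +0.233  +0.012  +1.038  -0.290


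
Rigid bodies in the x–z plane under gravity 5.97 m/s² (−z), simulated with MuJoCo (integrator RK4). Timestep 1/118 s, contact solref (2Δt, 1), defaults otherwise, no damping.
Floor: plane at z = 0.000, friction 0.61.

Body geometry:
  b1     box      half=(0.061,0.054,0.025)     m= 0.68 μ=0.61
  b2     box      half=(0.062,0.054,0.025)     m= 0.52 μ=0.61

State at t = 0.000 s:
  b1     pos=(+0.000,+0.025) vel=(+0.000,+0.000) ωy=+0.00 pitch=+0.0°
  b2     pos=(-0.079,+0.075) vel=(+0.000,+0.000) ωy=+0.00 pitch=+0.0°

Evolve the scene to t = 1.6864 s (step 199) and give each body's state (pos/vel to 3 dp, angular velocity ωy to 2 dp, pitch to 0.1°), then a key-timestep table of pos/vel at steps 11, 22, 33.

State at t = 1.6864 s:
  b1     pos=(+0.000,+0.025) vel=(+0.000,+0.000) ωy=+0.00 pitch=+0.0°
  b2     pos=(-0.091,+0.058) vel=(+0.000,+0.000) ωy=+0.01 pitch=-38.4°

Key-timestep trajectory:
   step    t(s)  b1.x    b1.z    b1.vx   b1.vz   b2.x    b2.z    b2.vx   b2.vz 
     11  0.0932   +0.000  +0.025  +0.000  +0.001   -0.084  +0.071  -0.096  -0.101
     22  0.1864   +0.000  +0.025  +0.000  +0.000   -0.093  +0.057  -0.037  +0.061
     33  0.2797   +0.000  +0.025  +0.002  +0.000   -0.090  +0.058  +0.039  -0.017


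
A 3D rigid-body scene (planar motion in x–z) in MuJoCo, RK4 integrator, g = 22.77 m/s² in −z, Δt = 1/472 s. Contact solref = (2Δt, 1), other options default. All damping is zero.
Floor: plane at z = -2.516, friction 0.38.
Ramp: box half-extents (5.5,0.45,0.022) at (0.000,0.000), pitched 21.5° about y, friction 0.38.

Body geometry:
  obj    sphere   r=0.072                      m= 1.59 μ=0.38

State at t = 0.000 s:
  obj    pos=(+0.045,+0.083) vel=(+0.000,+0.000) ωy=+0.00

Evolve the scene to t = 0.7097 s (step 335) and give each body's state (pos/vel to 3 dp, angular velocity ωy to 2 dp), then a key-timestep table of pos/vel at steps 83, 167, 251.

State at t = 0.7097 s:
  obj    pos=(+1.442,-0.467) vel=(+3.936,-1.551) ωy=+58.75

Key-timestep trajectory:
   step    t(s)  obj.x    obj.z    obj.vx   obj.vz 
     83  0.1758   +0.131  +0.049  +0.975  -0.384
    167  0.3538   +0.392  -0.053  +1.962  -0.773
    251  0.5318   +0.829  -0.226  +2.949  -1.162


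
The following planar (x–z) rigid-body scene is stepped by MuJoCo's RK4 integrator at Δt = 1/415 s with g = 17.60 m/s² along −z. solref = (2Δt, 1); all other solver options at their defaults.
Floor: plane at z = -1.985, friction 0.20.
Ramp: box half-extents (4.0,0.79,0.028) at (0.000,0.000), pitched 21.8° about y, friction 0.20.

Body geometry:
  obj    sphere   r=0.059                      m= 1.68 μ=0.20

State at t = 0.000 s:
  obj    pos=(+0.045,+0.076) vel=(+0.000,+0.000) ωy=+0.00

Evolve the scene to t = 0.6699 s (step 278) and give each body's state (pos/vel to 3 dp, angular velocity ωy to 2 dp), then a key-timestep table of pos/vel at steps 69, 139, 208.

State at t = 0.6699 s:
  obj    pos=(+1.018,-0.313) vel=(+2.904,-1.161) ωy=+53.00

Key-timestep trajectory:
   step    t(s)  obj.x    obj.z    obj.vx   obj.vz 
     69  0.1663   +0.105  +0.052  +0.721  -0.288
    139  0.3349   +0.288  -0.022  +1.452  -0.581
    208  0.5012   +0.589  -0.142  +2.173  -0.869


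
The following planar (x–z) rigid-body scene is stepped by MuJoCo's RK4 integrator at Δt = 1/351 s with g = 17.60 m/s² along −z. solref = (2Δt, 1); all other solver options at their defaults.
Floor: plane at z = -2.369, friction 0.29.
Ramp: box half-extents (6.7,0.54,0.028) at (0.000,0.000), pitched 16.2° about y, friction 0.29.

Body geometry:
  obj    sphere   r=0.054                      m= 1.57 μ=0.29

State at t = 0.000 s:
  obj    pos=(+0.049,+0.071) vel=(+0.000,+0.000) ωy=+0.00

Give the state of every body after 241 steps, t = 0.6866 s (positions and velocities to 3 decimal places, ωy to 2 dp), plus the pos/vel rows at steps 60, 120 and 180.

State at t = 0.6866 s:
  obj    pos=(+0.843,-0.160) vel=(+2.313,-0.672) ωy=+44.59

Key-timestep trajectory:
   step    t(s)  obj.x    obj.z    obj.vx   obj.vz 
     60  0.1709   +0.098  +0.057  +0.576  -0.167
    120  0.3419   +0.246  +0.014  +1.152  -0.335
    180  0.5128   +0.492  -0.058  +1.727  -0.502
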